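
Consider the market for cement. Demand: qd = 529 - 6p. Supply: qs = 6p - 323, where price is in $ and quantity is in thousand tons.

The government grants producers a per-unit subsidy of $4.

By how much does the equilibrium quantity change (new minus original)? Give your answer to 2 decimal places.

Initially, 529 - 6p = 6p - 323, so 852 = 12p and p = 71, q = 103.
Since sellers receive the price plus the subsidy, the effective supply curve becomes qs = 6p - 299.
Setting them equal: 529 - 6p = 6p - 299 → 828 = 12p, so p = 69 and q = 115.
Δq = 115 − 103 = +12.00.

+12.00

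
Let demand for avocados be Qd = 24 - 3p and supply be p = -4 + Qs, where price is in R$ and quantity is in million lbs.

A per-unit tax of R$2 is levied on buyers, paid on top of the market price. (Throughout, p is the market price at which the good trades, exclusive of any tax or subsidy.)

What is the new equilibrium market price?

Before the shock: 24 - 3p = p + 4 ⇒ 20 = 4p ⇒ p = 5, Q = 9.
Since buyers pay the price plus the tax, the effective demand curve becomes Qd = 18 - 3p.
Equate the new curves: 18 - 3p = p + 4, giving 14 = 4p, p = 3.5, Q = 7.5.

3.5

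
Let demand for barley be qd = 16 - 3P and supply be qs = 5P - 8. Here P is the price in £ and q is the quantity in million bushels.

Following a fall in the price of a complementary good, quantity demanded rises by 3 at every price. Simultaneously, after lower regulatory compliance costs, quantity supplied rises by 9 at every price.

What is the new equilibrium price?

2.25

Before the shock: 16 - 3P = 5P - 8 ⇒ 24 = 8P ⇒ P = 3, q = 7.
With the change applied: demand qd = 19 - 3P, supply qs = 5P + 1.
Clearing the new market: 19 - 3P = 5P + 1, so P = 2.25 and q = 12.25.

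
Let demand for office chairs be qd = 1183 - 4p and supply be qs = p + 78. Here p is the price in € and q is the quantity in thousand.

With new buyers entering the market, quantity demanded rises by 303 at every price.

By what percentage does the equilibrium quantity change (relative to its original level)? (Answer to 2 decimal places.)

+20.27

Before the shock: 1183 - 4p = p + 78 ⇒ 1105 = 5p ⇒ p = 221, q = 299.
The shock moves the curves to qd = 1486 - 4p and qs = p + 78.
Setting them equal: 1486 - 4p = p + 78 → 1408 = 5p, so p = 281.6 and q = 359.6.
%Δq = (359.6 − 299) / 299 × 100 = +20.27%.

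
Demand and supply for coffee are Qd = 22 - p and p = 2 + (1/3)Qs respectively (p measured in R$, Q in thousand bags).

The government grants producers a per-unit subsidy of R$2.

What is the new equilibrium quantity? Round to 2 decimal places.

Before the shock: 22 - p = 3p - 6 ⇒ 28 = 4p ⇒ p = 7, Q = 15.
Since sellers receive the price plus the subsidy, the effective supply curve becomes Qs = 3p.
New equilibrium: 22 - p = 3p ⇒ 22 = 4p ⇒ p = 5.5, Q = 16.5.

16.50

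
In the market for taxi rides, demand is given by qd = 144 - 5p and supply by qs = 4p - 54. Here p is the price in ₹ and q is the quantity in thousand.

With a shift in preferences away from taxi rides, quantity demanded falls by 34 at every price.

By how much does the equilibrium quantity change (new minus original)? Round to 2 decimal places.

Initially, 144 - 5p = 4p - 54, so 198 = 9p and p = 22, q = 34.
After the shift, demand is qd = 110 - 5p and supply is qs = 4p - 54.
Setting them equal: 110 - 5p = 4p - 54 → 164 = 9p, so p = 164/9 ≈ 18.2222 and q = 170/9 ≈ 18.8889.
Δq = 18.8889 − 34 = -15.11.

-15.11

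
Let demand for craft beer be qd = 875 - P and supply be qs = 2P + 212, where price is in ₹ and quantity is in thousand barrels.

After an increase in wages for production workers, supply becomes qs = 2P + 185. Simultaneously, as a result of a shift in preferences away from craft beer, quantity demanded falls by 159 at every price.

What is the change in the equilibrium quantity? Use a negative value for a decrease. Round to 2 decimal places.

Initially, 875 - P = 2P + 212, so 663 = 3P and P = 221, q = 654.
The new curves are qd = 716 - P (demand) and qs = 2P + 185 (supply).
Clearing the new market: 716 - P = 2P + 185, so P = 177 and q = 539.
Δq = 539 − 654 = -115.00.

-115.00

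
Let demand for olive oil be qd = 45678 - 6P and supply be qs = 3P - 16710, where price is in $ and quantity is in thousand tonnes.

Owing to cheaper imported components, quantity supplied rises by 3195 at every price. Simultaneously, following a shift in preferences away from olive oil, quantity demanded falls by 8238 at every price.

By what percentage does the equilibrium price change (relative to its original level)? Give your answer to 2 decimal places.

Initially, 45678 - 6P = 3P - 16710, so 62388 = 9P and P = 6932, q = 4086.
The new curves are qd = 37440 - 6P (demand) and qs = 3P - 13515 (supply).
Clearing the new market: 37440 - 6P = 3P - 13515, so P = 16985/3 ≈ 5661.6667 and q = 3470.
%ΔP = (5661.6667 − 6932) / 6932 × 100 = -18.33%.

-18.33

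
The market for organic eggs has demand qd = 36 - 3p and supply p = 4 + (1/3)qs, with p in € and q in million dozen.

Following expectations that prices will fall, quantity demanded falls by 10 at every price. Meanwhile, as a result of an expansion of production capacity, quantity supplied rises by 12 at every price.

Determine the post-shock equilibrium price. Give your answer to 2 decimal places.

4.33

Original equilibrium: 36 - 3p = 3p - 12 gives 48 = 6p, so p = 8 and q = 12.
With the change applied: demand qd = 26 - 3p, supply qs = 3p.
Setting them equal: 26 - 3p = 3p → 26 = 6p, so p = 13/3 ≈ 4.3333 and q = 13.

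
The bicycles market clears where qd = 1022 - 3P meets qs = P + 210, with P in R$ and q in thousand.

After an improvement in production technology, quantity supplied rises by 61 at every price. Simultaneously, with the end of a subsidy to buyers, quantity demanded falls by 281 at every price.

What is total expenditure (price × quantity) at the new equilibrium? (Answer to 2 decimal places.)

Original equilibrium: 1022 - 3P = P + 210 gives 812 = 4P, so P = 203 and q = 413.
After the shift, demand is qd = 741 - 3P and supply is qs = P + 271.
Clearing the new market: 741 - 3P = P + 271, so P = 117.5 and q = 388.5.
New expenditure = 117.5 × 388.5 = 45648.75.

45648.75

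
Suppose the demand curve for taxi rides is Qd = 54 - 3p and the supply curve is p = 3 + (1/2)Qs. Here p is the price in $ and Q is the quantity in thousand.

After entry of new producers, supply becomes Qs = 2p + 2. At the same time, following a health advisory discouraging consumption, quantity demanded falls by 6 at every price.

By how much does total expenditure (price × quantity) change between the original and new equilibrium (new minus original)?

-28.32

Solve the original market: 54 - 3p = 2p - 6, hence p = 12 and Q = 18.
The shock moves the curves to Qd = 48 - 3p and Qs = 2p + 2.
Clearing the new market: 48 - 3p = 2p + 2, so p = 9.2 and Q = 20.4.
Expenditure moves from 12×18 = 216 to 9.2×20.4 = 187.68; change = -28.32.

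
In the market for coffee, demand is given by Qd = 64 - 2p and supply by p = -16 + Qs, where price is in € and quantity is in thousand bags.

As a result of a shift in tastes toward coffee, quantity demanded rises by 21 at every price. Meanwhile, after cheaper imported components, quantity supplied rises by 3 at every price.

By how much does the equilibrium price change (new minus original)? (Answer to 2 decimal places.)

Initially, 64 - 2p = p + 16, so 48 = 3p and p = 16, Q = 32.
The new curves are Qd = 85 - 2p (demand) and Qs = p + 19 (supply).
New equilibrium: 85 - 2p = p + 19 ⇒ 66 = 3p ⇒ p = 22, Q = 41.
Δp = 22 − 16 = +6.00.

+6.00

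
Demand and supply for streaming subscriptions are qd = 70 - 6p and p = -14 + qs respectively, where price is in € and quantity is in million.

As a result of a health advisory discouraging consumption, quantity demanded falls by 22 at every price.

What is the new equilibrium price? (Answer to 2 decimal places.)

Initially, 70 - 6p = p + 14, so 56 = 7p and p = 8, q = 22.
With the change applied: demand qd = 48 - 6p, supply qs = p + 14.
Setting them equal: 48 - 6p = p + 14 → 34 = 7p, so p = 34/7 ≈ 4.8571 and q = 132/7 ≈ 18.8571.

4.86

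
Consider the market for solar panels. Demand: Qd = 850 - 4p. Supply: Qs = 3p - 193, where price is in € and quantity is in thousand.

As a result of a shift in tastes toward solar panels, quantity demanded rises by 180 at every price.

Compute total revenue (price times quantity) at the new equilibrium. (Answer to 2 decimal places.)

Solve the original market: 850 - 4p = 3p - 193, hence p = 149 and Q = 254.
After the shift, demand is Qd = 1030 - 4p and supply is Qs = 3p - 193.
Clearing the new market: 1030 - 4p = 3p - 193, so p = 1223/7 ≈ 174.7143 and Q = 2318/7 ≈ 331.1429.
New expenditure = 174.7143 × 331.1429 = 57855.39.

57855.39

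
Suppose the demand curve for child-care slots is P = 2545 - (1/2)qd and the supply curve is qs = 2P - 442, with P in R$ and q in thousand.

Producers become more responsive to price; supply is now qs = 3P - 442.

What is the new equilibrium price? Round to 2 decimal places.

Before the shock: 5090 - 2P = 2P - 442 ⇒ 5532 = 4P ⇒ P = 1383, q = 2324.
After the shift, demand is qd = 5090 - 2P and supply is qs = 3P - 442.
Equate the new curves: 5090 - 2P = 3P - 442, giving 5532 = 5P, P = 1106.4, q = 2877.2.

1106.40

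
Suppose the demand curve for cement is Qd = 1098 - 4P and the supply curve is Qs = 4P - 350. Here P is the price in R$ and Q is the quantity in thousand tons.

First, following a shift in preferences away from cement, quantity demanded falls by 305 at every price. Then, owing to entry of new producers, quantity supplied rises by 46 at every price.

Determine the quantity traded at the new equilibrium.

244.5

Before the shock: 1098 - 4P = 4P - 350 ⇒ 1448 = 8P ⇒ P = 181, Q = 374.
With the change applied: demand Qd = 793 - 4P, supply Qs = 4P - 304.
New equilibrium: 793 - 4P = 4P - 304 ⇒ 1097 = 8P ⇒ P = 137.125, Q = 244.5.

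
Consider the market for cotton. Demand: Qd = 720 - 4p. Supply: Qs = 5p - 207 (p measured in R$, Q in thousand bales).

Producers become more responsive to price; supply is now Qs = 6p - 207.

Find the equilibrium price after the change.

Before the shock: 720 - 4p = 5p - 207 ⇒ 927 = 9p ⇒ p = 103, Q = 308.
The new curves are Qd = 720 - 4p (demand) and Qs = 6p - 207 (supply).
Equate the new curves: 720 - 4p = 6p - 207, giving 927 = 10p, p = 92.7, Q = 349.2.

92.7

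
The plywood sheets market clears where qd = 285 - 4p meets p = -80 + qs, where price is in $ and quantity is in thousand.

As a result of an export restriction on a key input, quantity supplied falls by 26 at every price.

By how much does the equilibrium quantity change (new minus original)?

-20.8

Before the shock: 285 - 4p = p + 80 ⇒ 205 = 5p ⇒ p = 41, q = 121.
The new curves are qd = 285 - 4p (demand) and qs = p + 54 (supply).
Clearing the new market: 285 - 4p = p + 54, so p = 46.2 and q = 100.2.
Δq = 100.2 − 121 = -20.8.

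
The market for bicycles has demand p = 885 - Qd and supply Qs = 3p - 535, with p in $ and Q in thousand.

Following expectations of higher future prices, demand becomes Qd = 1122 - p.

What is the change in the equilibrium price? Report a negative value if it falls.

Before the shock: 885 - p = 3p - 535 ⇒ 1420 = 4p ⇒ p = 355, Q = 530.
The new curves are Qd = 1122 - p (demand) and Qs = 3p - 535 (supply).
Setting them equal: 1122 - p = 3p - 535 → 1657 = 4p, so p = 414.25 and Q = 707.75.
Δp = 414.25 − 355 = +59.25.

+59.25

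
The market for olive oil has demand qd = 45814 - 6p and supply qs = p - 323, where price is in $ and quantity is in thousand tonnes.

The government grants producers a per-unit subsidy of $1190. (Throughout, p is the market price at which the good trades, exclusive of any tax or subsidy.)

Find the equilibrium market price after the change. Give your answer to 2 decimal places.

Initially, 45814 - 6p = p - 323, so 46137 = 7p and p = 6591, q = 6268.
Since sellers receive the price plus the subsidy, the effective supply curve becomes qs = p + 867.
Clearing the new market: 45814 - 6p = p + 867, so p = 6421 and q = 7288.

6421.00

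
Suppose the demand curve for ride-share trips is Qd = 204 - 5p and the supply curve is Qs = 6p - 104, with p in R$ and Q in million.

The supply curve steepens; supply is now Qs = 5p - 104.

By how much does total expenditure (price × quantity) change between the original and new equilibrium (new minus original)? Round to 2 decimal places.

-252.00

Solve the original market: 204 - 5p = 6p - 104, hence p = 28 and Q = 64.
The shock moves the curves to Qd = 204 - 5p and Qs = 5p - 104.
Clearing the new market: 204 - 5p = 5p - 104, so p = 30.8 and Q = 50.
Expenditure moves from 28×64 = 1792 to 30.8×50 = 1540; change = -252.00.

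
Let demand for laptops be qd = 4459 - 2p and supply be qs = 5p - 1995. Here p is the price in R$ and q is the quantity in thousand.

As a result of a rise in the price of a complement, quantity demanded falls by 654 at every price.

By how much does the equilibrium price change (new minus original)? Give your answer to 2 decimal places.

-93.43

Before the shock: 4459 - 2p = 5p - 1995 ⇒ 6454 = 7p ⇒ p = 922, q = 2615.
The new curves are qd = 3805 - 2p (demand) and qs = 5p - 1995 (supply).
Setting them equal: 3805 - 2p = 5p - 1995 → 5800 = 7p, so p = 5800/7 ≈ 828.5714 and q = 15035/7 ≈ 2147.8571.
Δp = 828.5714 − 922 = -93.43.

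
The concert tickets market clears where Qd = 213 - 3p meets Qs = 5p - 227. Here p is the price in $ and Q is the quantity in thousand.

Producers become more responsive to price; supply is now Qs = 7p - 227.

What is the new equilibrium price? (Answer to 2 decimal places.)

44.00

Initially, 213 - 3p = 5p - 227, so 440 = 8p and p = 55, Q = 48.
With the change applied: demand Qd = 213 - 3p, supply Qs = 7p - 227.
Clearing the new market: 213 - 3p = 7p - 227, so p = 44 and Q = 81.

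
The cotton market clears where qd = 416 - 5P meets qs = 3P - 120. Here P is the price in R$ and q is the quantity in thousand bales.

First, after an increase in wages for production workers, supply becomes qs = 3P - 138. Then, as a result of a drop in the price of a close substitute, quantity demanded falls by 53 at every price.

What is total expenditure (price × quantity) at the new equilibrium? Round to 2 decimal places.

Original equilibrium: 416 - 5P = 3P - 120 gives 536 = 8P, so P = 67 and q = 81.
With the change applied: demand qd = 363 - 5P, supply qs = 3P - 138.
Clearing the new market: 363 - 5P = 3P - 138, so P = 62.625 and q = 49.875.
New expenditure = 62.625 × 49.875 = 3123.42.

3123.42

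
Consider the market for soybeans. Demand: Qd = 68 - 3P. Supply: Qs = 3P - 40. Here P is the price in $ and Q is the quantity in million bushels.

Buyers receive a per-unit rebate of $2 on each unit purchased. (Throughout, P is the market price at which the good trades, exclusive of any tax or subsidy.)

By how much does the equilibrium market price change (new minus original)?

Solve the original market: 68 - 3P = 3P - 40, hence P = 18 and Q = 14.
Since buyers' out-of-pocket price is the market price minus the rebate, the effective demand curve becomes Qd = 74 - 3P.
New equilibrium: 74 - 3P = 3P - 40 ⇒ 114 = 6P ⇒ P = 19, Q = 17.
ΔP = 19 − 18 = +1.

+1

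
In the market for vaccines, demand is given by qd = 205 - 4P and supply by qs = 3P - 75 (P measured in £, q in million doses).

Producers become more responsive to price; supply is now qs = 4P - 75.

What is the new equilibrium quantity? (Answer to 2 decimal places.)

Original equilibrium: 205 - 4P = 3P - 75 gives 280 = 7P, so P = 40 and q = 45.
The new curves are qd = 205 - 4P (demand) and qs = 4P - 75 (supply).
Setting them equal: 205 - 4P = 4P - 75 → 280 = 8P, so P = 35 and q = 65.

65.00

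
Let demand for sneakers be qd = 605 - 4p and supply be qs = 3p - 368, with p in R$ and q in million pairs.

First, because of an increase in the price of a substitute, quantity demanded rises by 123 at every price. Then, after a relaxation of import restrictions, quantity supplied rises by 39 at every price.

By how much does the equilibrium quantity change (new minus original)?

+75

Initially, 605 - 4p = 3p - 368, so 973 = 7p and p = 139, q = 49.
The new curves are qd = 728 - 4p (demand) and qs = 3p - 329 (supply).
Setting them equal: 728 - 4p = 3p - 329 → 1057 = 7p, so p = 151 and q = 124.
Δq = 124 − 49 = +75.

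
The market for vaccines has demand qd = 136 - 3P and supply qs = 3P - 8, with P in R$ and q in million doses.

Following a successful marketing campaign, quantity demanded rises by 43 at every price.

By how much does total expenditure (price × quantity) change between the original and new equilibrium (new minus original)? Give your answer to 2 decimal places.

+1128.75

Before the shock: 136 - 3P = 3P - 8 ⇒ 144 = 6P ⇒ P = 24, q = 64.
With the change applied: demand qd = 179 - 3P, supply qs = 3P - 8.
Equate the new curves: 179 - 3P = 3P - 8, giving 187 = 6P, P = 187/6 ≈ 31.1667, q = 85.5.
Expenditure moves from 24×64 = 1536 to 31.1667×85.5 = 2664.75; change = +1128.75.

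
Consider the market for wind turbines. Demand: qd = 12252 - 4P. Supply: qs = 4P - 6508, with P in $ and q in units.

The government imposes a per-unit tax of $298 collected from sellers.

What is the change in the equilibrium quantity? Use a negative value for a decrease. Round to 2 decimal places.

-596.00

Before the shock: 12252 - 4P = 4P - 6508 ⇒ 18760 = 8P ⇒ P = 2345, q = 2872.
Since sellers keep the price net of the tax, the effective supply curve becomes qs = 4P - 7700.
Equate the new curves: 12252 - 4P = 4P - 7700, giving 19952 = 8P, P = 2494, q = 2276.
Δq = 2276 − 2872 = -596.00.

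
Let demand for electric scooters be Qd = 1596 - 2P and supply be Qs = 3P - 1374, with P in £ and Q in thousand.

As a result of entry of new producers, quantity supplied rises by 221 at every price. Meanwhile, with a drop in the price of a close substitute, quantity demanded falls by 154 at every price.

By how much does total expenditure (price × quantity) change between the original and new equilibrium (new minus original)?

-32676

Original equilibrium: 1596 - 2P = 3P - 1374 gives 2970 = 5P, so P = 594 and Q = 408.
After the shift, demand is Qd = 1442 - 2P and supply is Qs = 3P - 1153.
New equilibrium: 1442 - 2P = 3P - 1153 ⇒ 2595 = 5P ⇒ P = 519, Q = 404.
Expenditure moves from 594×408 = 242352 to 519×404 = 209676; change = -32676.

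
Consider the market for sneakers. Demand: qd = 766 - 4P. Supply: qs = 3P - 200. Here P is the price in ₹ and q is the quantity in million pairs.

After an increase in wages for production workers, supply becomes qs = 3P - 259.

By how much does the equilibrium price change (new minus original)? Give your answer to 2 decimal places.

+8.43

Solve the original market: 766 - 4P = 3P - 200, hence P = 138 and q = 214.
The shock moves the curves to qd = 766 - 4P and qs = 3P - 259.
Clearing the new market: 766 - 4P = 3P - 259, so P = 1025/7 ≈ 146.4286 and q = 1262/7 ≈ 180.2857.
ΔP = 146.4286 − 138 = +8.43.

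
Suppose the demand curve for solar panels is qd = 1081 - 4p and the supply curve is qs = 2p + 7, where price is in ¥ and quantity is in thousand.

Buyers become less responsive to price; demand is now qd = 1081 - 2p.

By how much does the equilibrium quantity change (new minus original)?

Before the shock: 1081 - 4p = 2p + 7 ⇒ 1074 = 6p ⇒ p = 179, q = 365.
The new curves are qd = 1081 - 2p (demand) and qs = 2p + 7 (supply).
New equilibrium: 1081 - 2p = 2p + 7 ⇒ 1074 = 4p ⇒ p = 268.5, q = 544.
Δq = 544 − 365 = +179.

+179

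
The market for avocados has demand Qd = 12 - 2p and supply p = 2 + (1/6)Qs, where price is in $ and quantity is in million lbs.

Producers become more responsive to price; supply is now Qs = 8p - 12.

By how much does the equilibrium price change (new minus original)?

Before the shock: 12 - 2p = 6p - 12 ⇒ 24 = 8p ⇒ p = 3, Q = 6.
The shock moves the curves to Qd = 12 - 2p and Qs = 8p - 12.
Equate the new curves: 12 - 2p = 8p - 12, giving 24 = 10p, p = 2.4, Q = 7.2.
Δp = 2.4 − 3 = -0.6.

-0.6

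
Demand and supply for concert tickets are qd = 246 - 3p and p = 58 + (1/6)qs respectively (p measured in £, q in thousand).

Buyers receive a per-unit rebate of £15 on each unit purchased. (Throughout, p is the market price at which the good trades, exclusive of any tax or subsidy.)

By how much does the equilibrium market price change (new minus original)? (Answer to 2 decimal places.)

Solve the original market: 246 - 3p = 6p - 348, hence p = 66 and q = 48.
Since buyers' out-of-pocket price is the market price minus the rebate, the effective demand curve becomes qd = 291 - 3p.
Clearing the new market: 291 - 3p = 6p - 348, so p = 71 and q = 78.
Δp = 71 − 66 = +5.00.

+5.00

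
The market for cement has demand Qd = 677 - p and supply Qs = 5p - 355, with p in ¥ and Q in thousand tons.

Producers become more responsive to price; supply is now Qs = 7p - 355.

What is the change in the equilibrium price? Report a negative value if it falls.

Original equilibrium: 677 - p = 5p - 355 gives 1032 = 6p, so p = 172 and Q = 505.
After the shift, demand is Qd = 677 - p and supply is Qs = 7p - 355.
Clearing the new market: 677 - p = 7p - 355, so p = 129 and Q = 548.
Δp = 129 − 172 = -43.

-43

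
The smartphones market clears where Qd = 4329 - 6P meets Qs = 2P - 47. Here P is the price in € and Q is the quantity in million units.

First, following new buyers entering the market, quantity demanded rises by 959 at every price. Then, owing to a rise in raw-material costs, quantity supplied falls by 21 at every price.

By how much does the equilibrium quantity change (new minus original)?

+224

Solve the original market: 4329 - 6P = 2P - 47, hence P = 547 and Q = 1047.
The new curves are Qd = 5288 - 6P (demand) and Qs = 2P - 68 (supply).
Equate the new curves: 5288 - 6P = 2P - 68, giving 5356 = 8P, P = 669.5, Q = 1271.
ΔQ = 1271 − 1047 = +224.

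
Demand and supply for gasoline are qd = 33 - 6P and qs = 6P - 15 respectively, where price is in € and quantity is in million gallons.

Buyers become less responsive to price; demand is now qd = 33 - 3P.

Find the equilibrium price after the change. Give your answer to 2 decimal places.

5.33

Original equilibrium: 33 - 6P = 6P - 15 gives 48 = 12P, so P = 4 and q = 9.
The new curves are qd = 33 - 3P (demand) and qs = 6P - 15 (supply).
Clearing the new market: 33 - 3P = 6P - 15, so P = 16/3 ≈ 5.3333 and q = 17.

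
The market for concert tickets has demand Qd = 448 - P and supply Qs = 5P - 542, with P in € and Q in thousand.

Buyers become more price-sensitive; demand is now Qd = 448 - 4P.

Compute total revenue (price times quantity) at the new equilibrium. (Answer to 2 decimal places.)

880.00

Initially, 448 - P = 5P - 542, so 990 = 6P and P = 165, Q = 283.
The shock moves the curves to Qd = 448 - 4P and Qs = 5P - 542.
Clearing the new market: 448 - 4P = 5P - 542, so P = 110 and Q = 8.
New expenditure = 110 × 8 = 880.00.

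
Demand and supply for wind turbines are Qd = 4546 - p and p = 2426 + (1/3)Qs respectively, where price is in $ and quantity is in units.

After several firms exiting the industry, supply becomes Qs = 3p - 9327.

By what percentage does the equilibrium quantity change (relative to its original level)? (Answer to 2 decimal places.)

-32.22

Before the shock: 4546 - p = 3p - 7278 ⇒ 11824 = 4p ⇒ p = 2956, Q = 1590.
With the change applied: demand Qd = 4546 - p, supply Qs = 3p - 9327.
Setting them equal: 4546 - p = 3p - 9327 → 13873 = 4p, so p = 3468.25 and Q = 1077.75.
%ΔQ = (1077.75 − 1590) / 1590 × 100 = -32.22%.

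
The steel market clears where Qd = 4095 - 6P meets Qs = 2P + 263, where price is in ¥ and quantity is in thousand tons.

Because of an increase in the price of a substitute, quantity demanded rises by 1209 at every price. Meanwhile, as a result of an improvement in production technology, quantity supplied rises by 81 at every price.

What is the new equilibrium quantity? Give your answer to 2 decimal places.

Before the shock: 4095 - 6P = 2P + 263 ⇒ 3832 = 8P ⇒ P = 479, Q = 1221.
After the shift, demand is Qd = 5304 - 6P and supply is Qs = 2P + 344.
Clearing the new market: 5304 - 6P = 2P + 344, so P = 620 and Q = 1584.

1584.00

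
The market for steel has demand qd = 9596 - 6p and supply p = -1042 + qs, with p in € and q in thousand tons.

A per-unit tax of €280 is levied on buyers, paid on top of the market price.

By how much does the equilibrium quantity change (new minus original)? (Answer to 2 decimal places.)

-240.00

Original equilibrium: 9596 - 6p = p + 1042 gives 8554 = 7p, so p = 1222 and q = 2264.
Since buyers pay the price plus the tax, the effective demand curve becomes qd = 7916 - 6p.
Clearing the new market: 7916 - 6p = p + 1042, so p = 982 and q = 2024.
Δq = 2024 − 2264 = -240.00.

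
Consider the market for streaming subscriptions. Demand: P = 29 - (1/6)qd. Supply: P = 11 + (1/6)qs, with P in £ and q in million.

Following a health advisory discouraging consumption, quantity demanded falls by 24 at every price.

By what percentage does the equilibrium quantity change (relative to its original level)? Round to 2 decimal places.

Original equilibrium: 174 - 6P = 6P - 66 gives 240 = 12P, so P = 20 and q = 54.
The new curves are qd = 150 - 6P (demand) and qs = 6P - 66 (supply).
Equate the new curves: 150 - 6P = 6P - 66, giving 216 = 12P, P = 18, q = 42.
%Δq = (42 − 54) / 54 × 100 = -22.22%.

-22.22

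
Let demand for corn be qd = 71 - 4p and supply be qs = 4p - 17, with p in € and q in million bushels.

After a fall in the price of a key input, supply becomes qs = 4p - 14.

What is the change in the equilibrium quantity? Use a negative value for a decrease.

+1.5

Original equilibrium: 71 - 4p = 4p - 17 gives 88 = 8p, so p = 11 and q = 27.
The new curves are qd = 71 - 4p (demand) and qs = 4p - 14 (supply).
New equilibrium: 71 - 4p = 4p - 14 ⇒ 85 = 8p ⇒ p = 10.625, q = 28.5.
Δq = 28.5 − 27 = +1.5.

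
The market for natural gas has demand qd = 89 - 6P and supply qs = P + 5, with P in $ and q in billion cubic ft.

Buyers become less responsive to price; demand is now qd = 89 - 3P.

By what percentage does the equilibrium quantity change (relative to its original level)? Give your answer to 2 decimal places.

+52.94

Original equilibrium: 89 - 6P = P + 5 gives 84 = 7P, so P = 12 and q = 17.
The new curves are qd = 89 - 3P (demand) and qs = P + 5 (supply).
Equate the new curves: 89 - 3P = P + 5, giving 84 = 4P, P = 21, q = 26.
%Δq = (26 − 17) / 17 × 100 = +52.94%.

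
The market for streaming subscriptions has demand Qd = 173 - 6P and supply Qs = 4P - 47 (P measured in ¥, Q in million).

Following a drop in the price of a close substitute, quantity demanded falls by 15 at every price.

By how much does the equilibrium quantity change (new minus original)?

-6

Original equilibrium: 173 - 6P = 4P - 47 gives 220 = 10P, so P = 22 and Q = 41.
After the shift, demand is Qd = 158 - 6P and supply is Qs = 4P - 47.
Clearing the new market: 158 - 6P = 4P - 47, so P = 20.5 and Q = 35.
ΔQ = 35 − 41 = -6.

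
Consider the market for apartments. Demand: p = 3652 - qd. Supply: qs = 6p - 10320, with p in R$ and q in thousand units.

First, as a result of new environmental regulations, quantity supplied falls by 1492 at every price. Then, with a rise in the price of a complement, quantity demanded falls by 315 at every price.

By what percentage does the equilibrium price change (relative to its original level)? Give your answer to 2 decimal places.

Solve the original market: 3652 - p = 6p - 10320, hence p = 1996 and q = 1656.
After the shift, demand is qd = 3337 - p and supply is qs = 6p - 11812.
Setting them equal: 3337 - p = 6p - 11812 → 15149 = 7p, so p = 15149/7 ≈ 2164.1429 and q = 8210/7 ≈ 1172.8571.
%Δp = (2164.1429 − 1996) / 1996 × 100 = +8.42%.

+8.42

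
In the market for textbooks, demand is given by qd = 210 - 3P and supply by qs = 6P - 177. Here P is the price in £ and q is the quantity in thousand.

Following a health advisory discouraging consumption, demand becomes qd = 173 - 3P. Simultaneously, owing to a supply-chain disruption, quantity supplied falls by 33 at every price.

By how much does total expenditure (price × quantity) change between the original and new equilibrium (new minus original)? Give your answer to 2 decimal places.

Solve the original market: 210 - 3P = 6P - 177, hence P = 43 and q = 81.
With the change applied: demand qd = 173 - 3P, supply qs = 6P - 210.
New equilibrium: 173 - 3P = 6P - 210 ⇒ 383 = 9P ⇒ P = 383/9 ≈ 42.5556, q = 136/3 ≈ 45.3333.
Expenditure moves from 43×81 = 3483 to 42.5556×45.3333 = 1929.1852; change = -1553.81.

-1553.81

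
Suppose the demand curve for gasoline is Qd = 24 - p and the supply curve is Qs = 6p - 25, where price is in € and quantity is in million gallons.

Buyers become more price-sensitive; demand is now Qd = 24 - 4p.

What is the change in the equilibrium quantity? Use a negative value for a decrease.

-12.6

Solve the original market: 24 - p = 6p - 25, hence p = 7 and Q = 17.
After the shift, demand is Qd = 24 - 4p and supply is Qs = 6p - 25.
Setting them equal: 24 - 4p = 6p - 25 → 49 = 10p, so p = 4.9 and Q = 4.4.
ΔQ = 4.4 − 17 = -12.6.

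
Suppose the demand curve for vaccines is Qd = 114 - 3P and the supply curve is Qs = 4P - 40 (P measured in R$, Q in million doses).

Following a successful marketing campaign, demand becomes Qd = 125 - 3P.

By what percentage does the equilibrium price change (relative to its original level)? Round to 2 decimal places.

Initially, 114 - 3P = 4P - 40, so 154 = 7P and P = 22, Q = 48.
The new curves are Qd = 125 - 3P (demand) and Qs = 4P - 40 (supply).
Clearing the new market: 125 - 3P = 4P - 40, so P = 165/7 ≈ 23.5714 and Q = 380/7 ≈ 54.2857.
%ΔP = (23.5714 − 22) / 22 × 100 = +7.14%.

+7.14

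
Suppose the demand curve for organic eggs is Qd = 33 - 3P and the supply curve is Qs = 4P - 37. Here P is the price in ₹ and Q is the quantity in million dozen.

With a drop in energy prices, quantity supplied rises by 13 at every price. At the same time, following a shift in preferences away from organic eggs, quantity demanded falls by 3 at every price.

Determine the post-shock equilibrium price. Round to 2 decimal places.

7.71

Before the shock: 33 - 3P = 4P - 37 ⇒ 70 = 7P ⇒ P = 10, Q = 3.
The shock moves the curves to Qd = 30 - 3P and Qs = 4P - 24.
New equilibrium: 30 - 3P = 4P - 24 ⇒ 54 = 7P ⇒ P = 54/7 ≈ 7.7143, Q = 48/7 ≈ 6.8571.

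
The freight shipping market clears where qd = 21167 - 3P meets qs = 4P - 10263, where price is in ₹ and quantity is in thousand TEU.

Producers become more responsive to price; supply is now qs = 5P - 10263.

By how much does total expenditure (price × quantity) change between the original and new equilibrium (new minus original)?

Solve the original market: 21167 - 3P = 4P - 10263, hence P = 4490 and q = 7697.
With the change applied: demand qd = 21167 - 3P, supply qs = 5P - 10263.
Setting them equal: 21167 - 3P = 5P - 10263 → 31430 = 8P, so P = 3928.75 and q = 9380.75.
Expenditure moves from 4490×7697 = 34559530 to 3928.75×9380.75 = 36854621.5625; change = +2295091.5625.

+2295091.5625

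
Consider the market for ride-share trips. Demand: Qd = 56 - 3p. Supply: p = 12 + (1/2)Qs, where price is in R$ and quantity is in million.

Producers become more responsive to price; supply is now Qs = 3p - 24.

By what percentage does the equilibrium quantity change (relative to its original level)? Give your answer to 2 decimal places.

Solve the original market: 56 - 3p = 2p - 24, hence p = 16 and Q = 8.
The new curves are Qd = 56 - 3p (demand) and Qs = 3p - 24 (supply).
New equilibrium: 56 - 3p = 3p - 24 ⇒ 80 = 6p ⇒ p = 40/3 ≈ 13.3333, Q = 16.
%ΔQ = (16 − 8) / 8 × 100 = +100.00%.

+100.00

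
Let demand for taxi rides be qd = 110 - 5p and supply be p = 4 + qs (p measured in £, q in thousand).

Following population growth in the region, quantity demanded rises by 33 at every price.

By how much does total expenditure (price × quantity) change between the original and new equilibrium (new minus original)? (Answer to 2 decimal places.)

+217.25

Before the shock: 110 - 5p = p - 4 ⇒ 114 = 6p ⇒ p = 19, q = 15.
After the shift, demand is qd = 143 - 5p and supply is qs = p - 4.
Clearing the new market: 143 - 5p = p - 4, so p = 24.5 and q = 20.5.
Expenditure moves from 19×15 = 285 to 24.5×20.5 = 502.25; change = +217.25.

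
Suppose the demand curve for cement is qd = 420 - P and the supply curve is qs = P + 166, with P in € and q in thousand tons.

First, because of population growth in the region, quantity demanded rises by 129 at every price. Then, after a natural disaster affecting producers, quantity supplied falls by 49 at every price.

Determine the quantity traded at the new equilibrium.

333

Initially, 420 - P = P + 166, so 254 = 2P and P = 127, q = 293.
The new curves are qd = 549 - P (demand) and qs = P + 117 (supply).
Setting them equal: 549 - P = P + 117 → 432 = 2P, so P = 216 and q = 333.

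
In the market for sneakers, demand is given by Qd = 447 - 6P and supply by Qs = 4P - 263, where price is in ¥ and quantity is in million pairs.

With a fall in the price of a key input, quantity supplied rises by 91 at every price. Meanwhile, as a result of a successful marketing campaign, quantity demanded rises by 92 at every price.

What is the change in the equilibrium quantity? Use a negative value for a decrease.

Initially, 447 - 6P = 4P - 263, so 710 = 10P and P = 71, Q = 21.
After the shift, demand is Qd = 539 - 6P and supply is Qs = 4P - 172.
Clearing the new market: 539 - 6P = 4P - 172, so P = 71.1 and Q = 112.4.
ΔQ = 112.4 − 21 = +91.4.

+91.4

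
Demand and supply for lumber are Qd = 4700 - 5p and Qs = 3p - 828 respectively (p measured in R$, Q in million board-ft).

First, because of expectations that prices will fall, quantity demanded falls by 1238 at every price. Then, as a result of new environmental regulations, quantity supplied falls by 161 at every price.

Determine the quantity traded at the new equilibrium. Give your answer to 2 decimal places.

680.13

Before the shock: 4700 - 5p = 3p - 828 ⇒ 5528 = 8p ⇒ p = 691, Q = 1245.
With the change applied: demand Qd = 3462 - 5p, supply Qs = 3p - 989.
Clearing the new market: 3462 - 5p = 3p - 989, so p = 556.375 and Q = 680.125.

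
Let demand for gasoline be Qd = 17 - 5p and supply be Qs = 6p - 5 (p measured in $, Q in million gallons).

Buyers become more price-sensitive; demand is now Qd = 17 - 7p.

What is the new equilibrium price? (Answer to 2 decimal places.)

1.69

Solve the original market: 17 - 5p = 6p - 5, hence p = 2 and Q = 7.
After the shift, demand is Qd = 17 - 7p and supply is Qs = 6p - 5.
Clearing the new market: 17 - 7p = 6p - 5, so p = 22/13 ≈ 1.6923 and Q = 67/13 ≈ 5.1538.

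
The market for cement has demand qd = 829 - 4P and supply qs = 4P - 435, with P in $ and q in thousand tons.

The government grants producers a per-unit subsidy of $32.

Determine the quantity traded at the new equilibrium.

Original equilibrium: 829 - 4P = 4P - 435 gives 1264 = 8P, so P = 158 and q = 197.
Since sellers receive the price plus the subsidy, the effective supply curve becomes qs = 4P - 307.
New equilibrium: 829 - 4P = 4P - 307 ⇒ 1136 = 8P ⇒ P = 142, q = 261.

261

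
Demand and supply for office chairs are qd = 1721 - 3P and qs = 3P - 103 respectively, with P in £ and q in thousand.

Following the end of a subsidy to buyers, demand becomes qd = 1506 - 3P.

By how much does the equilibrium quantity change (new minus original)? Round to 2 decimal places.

Solve the original market: 1721 - 3P = 3P - 103, hence P = 304 and q = 809.
After the shift, demand is qd = 1506 - 3P and supply is qs = 3P - 103.
Equate the new curves: 1506 - 3P = 3P - 103, giving 1609 = 6P, P = 1609/6 ≈ 268.1667, q = 701.5.
Δq = 701.5 − 809 = -107.50.

-107.50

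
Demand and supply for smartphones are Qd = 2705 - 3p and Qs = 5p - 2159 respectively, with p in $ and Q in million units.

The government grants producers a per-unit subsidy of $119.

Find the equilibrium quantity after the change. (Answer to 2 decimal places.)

1104.13

Original equilibrium: 2705 - 3p = 5p - 2159 gives 4864 = 8p, so p = 608 and Q = 881.
Since sellers receive the price plus the subsidy, the effective supply curve becomes Qs = 5p - 1564.
New equilibrium: 2705 - 3p = 5p - 1564 ⇒ 4269 = 8p ⇒ p = 533.625, Q = 1104.125.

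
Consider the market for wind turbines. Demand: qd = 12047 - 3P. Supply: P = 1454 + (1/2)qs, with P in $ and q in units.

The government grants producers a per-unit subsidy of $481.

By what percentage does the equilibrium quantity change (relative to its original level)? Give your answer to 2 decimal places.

Solve the original market: 12047 - 3P = 2P - 2908, hence P = 2991 and q = 3074.
Since sellers receive the price plus the subsidy, the effective supply curve becomes qs = 2P - 1946.
Equate the new curves: 12047 - 3P = 2P - 1946, giving 13993 = 5P, P = 2798.6, q = 3651.2.
%Δq = (3651.2 − 3074) / 3074 × 100 = +18.78%.

+18.78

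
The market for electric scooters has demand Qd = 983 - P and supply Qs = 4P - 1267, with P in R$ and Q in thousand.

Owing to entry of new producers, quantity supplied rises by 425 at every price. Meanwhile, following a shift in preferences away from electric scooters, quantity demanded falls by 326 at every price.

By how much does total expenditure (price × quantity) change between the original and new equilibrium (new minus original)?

-132761.44

Solve the original market: 983 - P = 4P - 1267, hence P = 450 and Q = 533.
After the shift, demand is Qd = 657 - P and supply is Qs = 4P - 842.
Clearing the new market: 657 - P = 4P - 842, so P = 299.8 and Q = 357.2.
Expenditure moves from 450×533 = 239850 to 299.8×357.2 = 107088.56; change = -132761.44.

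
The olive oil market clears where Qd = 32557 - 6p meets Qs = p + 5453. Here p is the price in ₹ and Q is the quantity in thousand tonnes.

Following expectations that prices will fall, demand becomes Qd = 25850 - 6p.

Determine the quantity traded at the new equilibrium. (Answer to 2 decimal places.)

Original equilibrium: 32557 - 6p = p + 5453 gives 27104 = 7p, so p = 3872 and Q = 9325.
The shock moves the curves to Qd = 25850 - 6p and Qs = p + 5453.
New equilibrium: 25850 - 6p = p + 5453 ⇒ 20397 = 7p ⇒ p = 20397/7 ≈ 2913.8571, Q = 58568/7 ≈ 8366.8571.

8366.86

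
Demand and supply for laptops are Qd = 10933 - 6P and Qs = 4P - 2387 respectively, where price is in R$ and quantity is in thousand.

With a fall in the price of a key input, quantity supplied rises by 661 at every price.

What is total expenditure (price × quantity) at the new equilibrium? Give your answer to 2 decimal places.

Original equilibrium: 10933 - 6P = 4P - 2387 gives 13320 = 10P, so P = 1332 and Q = 2941.
The new curves are Qd = 10933 - 6P (demand) and Qs = 4P - 1726 (supply).
Setting them equal: 10933 - 6P = 4P - 1726 → 12659 = 10P, so P = 1265.9 and Q = 3337.6.
New expenditure = 1265.9 × 3337.6 = 4225067.84.

4225067.84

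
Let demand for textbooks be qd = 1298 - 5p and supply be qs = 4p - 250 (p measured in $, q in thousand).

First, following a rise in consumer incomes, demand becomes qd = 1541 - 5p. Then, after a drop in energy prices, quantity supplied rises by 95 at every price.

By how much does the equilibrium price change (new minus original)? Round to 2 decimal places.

+16.44

Before the shock: 1298 - 5p = 4p - 250 ⇒ 1548 = 9p ⇒ p = 172, q = 438.
The shock moves the curves to qd = 1541 - 5p and qs = 4p - 155.
Clearing the new market: 1541 - 5p = 4p - 155, so p = 1696/9 ≈ 188.4444 and q = 5389/9 ≈ 598.7778.
Δp = 188.4444 − 172 = +16.44.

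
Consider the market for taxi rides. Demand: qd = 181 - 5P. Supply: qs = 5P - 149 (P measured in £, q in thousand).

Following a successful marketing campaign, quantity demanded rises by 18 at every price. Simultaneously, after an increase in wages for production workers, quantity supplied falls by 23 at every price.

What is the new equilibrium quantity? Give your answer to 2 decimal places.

13.50

Original equilibrium: 181 - 5P = 5P - 149 gives 330 = 10P, so P = 33 and q = 16.
The shock moves the curves to qd = 199 - 5P and qs = 5P - 172.
Setting them equal: 199 - 5P = 5P - 172 → 371 = 10P, so P = 37.1 and q = 13.5.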